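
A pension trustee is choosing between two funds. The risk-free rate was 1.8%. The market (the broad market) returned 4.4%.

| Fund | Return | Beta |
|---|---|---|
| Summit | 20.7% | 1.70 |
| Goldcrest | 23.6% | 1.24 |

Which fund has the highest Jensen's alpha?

Goldcrest

Summit: α = 20.7% − [1.8% + 1.70 × (4.4% − 1.8%)] = 14.480
Goldcrest: α = 23.6% − [1.8% + 1.24 × (4.4% − 1.8%)] = 18.576
Highest: Goldcrest (18.576).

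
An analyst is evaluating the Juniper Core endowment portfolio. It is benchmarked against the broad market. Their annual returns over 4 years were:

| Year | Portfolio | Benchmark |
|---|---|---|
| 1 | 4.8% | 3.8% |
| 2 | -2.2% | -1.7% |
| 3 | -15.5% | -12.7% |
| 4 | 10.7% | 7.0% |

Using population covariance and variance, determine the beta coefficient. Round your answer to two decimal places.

1.30

r̄p = -0.5500%,  r̄m = -0.9000%
Cov = Σ(rp − r̄p)(rm − r̄m) / 4 = 72.9375
Var(rm) = Σ(rm − r̄m)² / 4 = 56.0950
β = Cov / Var = 72.9375 / 56.0950 = 1.3002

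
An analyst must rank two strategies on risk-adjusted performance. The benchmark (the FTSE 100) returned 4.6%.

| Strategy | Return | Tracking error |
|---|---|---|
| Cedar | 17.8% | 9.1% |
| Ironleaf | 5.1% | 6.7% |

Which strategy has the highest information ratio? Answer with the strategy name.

Cedar: IR = (17.8% − 4.6%) / 9.1% = 1.451
Ironleaf: IR = (5.1% − 4.6%) / 6.7% = 0.075
Highest: Cedar (1.451).

Cedar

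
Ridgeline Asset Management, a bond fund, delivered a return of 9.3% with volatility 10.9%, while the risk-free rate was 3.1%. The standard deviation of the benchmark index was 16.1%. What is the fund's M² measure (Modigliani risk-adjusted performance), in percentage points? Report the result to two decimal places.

12.26

Sharpe = (Rp − Rf) / σp = (9.3% − 3.1%) / 10.9% = 0.5688
M² = Rf + Sharpe × σm = 3.1% + 0.5688 × 16.1% = 12.2577%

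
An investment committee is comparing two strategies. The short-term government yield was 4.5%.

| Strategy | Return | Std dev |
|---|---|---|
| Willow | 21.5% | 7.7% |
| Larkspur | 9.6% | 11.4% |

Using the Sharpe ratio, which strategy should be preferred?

Willow: Sharpe ratio = (21.5% − 4.5%) / 7.7% = 2.208
Larkspur: Sharpe ratio = (9.6% − 4.5%) / 11.4% = 0.447
Highest: Willow (2.208).

Willow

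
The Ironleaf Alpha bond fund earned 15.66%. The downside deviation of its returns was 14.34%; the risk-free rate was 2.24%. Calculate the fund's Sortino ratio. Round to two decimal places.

0.94

Sortino = (Rp − Rf) / σd = (15.66% − 2.24%) / 14.34% = 13.42% / 14.34% = 0.9358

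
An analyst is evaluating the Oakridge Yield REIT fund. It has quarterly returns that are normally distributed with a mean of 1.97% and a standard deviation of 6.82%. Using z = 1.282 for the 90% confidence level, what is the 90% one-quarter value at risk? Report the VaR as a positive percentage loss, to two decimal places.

6.77

VaR (as % loss) = −(μ − z·σ) = −(1.97% − 1.282 × 6.82%) = −(-6.77324%) = 6.77324%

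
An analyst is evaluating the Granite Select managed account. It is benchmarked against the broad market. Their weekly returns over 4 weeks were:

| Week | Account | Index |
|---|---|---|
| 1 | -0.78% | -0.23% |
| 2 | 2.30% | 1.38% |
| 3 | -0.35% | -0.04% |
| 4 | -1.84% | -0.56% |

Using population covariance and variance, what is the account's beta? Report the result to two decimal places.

r̄p = -0.1675%,  r̄m = 0.1375%
Cov = Σ(rp − r̄p)(rm − r̄m) / 4 = 1.1225
Var(rm) = Σ(rm − r̄m)² / 4 = 0.5492
β = Cov / Var = 1.1225 / 0.5492 = 2.0439

2.04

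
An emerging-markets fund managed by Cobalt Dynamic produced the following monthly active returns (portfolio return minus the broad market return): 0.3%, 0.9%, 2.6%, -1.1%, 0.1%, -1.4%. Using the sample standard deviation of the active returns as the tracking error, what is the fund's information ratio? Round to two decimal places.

0.16

Mean return μ = 1.40 / 6 = 0.2333%
Sample std dev = √[10.5133 / 5] = 1.4501%
IR = μ / tracking error = 0.2333 / 1.4501 = 0.1609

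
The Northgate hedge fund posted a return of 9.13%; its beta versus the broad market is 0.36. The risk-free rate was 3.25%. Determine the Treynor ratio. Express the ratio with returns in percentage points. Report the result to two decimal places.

16.33

Treynor = (Rp − Rf) / β = (9.13% − 3.25%) / 0.36 = 5.88 / 0.36 = 16.3333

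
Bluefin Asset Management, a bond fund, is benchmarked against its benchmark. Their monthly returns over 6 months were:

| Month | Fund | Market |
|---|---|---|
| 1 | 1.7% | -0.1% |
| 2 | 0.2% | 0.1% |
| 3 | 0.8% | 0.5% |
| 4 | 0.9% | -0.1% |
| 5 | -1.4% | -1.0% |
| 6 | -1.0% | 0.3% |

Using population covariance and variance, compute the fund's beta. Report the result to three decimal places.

r̄p = 0.2000%,  r̄m = -0.0500%
Cov = Σ(rp − r̄p)(rm − r̄m) / 6 = 0.2200
Var(rm) = Σ(rm − r̄m)² / 6 = 0.2258
β = Cov / Var = 0.2200 / 0.2258 = 0.9743

0.974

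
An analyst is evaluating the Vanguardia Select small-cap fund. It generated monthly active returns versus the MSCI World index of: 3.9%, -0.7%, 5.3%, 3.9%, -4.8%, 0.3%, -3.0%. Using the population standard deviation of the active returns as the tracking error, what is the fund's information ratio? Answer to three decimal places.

μ = (3.9 − 0.7 + 5.3 + 3.9 − 4.8 + 0.3 − 3) / 7 = 4.90 / 7 = 0.7000%
Σ(r − μ)² = 87.7000; population σ = √(87.7000/7) = 3.5396%
IR = μ / tracking error = 0.7000 / 3.5396 = 0.1978

0.198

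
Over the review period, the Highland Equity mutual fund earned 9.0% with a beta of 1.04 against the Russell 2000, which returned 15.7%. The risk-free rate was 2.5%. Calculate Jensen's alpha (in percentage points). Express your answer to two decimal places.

CAPM expected return = Rf + β(Rm − Rf) = 2.5% + 1.04 × (15.7% − 2.5%) = 2.5 + 1.04 × 13.20 = 16.2280%
Jensen's α = Rp − E[R] = 9.0% − 16.2280% = -7.2280

-7.23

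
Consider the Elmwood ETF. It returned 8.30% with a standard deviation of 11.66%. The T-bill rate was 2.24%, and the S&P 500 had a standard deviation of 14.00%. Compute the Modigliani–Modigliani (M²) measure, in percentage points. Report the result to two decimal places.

9.52

Sharpe = (Rp − Rf) / σp = (8.30% − 2.24%) / 11.66% = 0.5197
M² = Rf + Sharpe × σm = 2.24% + 0.5197 × 14.00% = 9.5158%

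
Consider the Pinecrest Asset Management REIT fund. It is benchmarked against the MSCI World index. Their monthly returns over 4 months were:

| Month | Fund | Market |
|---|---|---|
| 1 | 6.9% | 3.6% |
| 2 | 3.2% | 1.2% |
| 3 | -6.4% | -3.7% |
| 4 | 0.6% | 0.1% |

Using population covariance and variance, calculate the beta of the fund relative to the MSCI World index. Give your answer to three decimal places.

1.843

r̄p = 1.0750%,  r̄m = 0.3000%
Cov = Σ(rp − r̄p)(rm − r̄m) / 4 = 12.7825
Var(rm) = Σ(rm − r̄m)² / 4 = 6.9350
β = Cov / Var = 12.7825 / 6.9350 = 1.8432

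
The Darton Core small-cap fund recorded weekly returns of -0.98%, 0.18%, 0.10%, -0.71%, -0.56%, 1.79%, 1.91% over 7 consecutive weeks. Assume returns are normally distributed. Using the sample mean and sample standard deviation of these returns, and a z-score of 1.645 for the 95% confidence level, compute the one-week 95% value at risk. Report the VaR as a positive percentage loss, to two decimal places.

1.68

r̄ = (-0.98 + 0.18 + 0.1 − 0.71 − 0.56 + 1.79 + 1.91) / 7 = 1.730 / 7 = 0.2471%
Σ(r − r̄)² = (-0.98 − 0.2471)² + (0.18 − 0.2471)² + (0.1 − 0.2471)² + … = 8.2451
σ = √[8.2451 / 6] = 1.1723%
VaR = −(r̄ − z·σ) = −(0.2471 − 1.645 × 1.1723) = −(-1.6813) = 1.6813%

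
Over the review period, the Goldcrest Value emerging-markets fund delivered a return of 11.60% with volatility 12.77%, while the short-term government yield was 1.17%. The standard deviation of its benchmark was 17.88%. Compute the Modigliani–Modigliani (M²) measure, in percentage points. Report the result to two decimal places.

Sharpe = (Rp − Rf) / σp = (11.60% − 1.17%) / 12.77% = 0.8168
M² = Rf + Sharpe × σm = 1.17% + 0.8168 × 17.88% = 15.7744%

15.77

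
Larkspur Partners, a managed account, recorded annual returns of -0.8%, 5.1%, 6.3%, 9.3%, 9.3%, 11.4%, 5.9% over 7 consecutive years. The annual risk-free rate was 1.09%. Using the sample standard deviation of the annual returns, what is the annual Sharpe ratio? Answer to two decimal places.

1.39

Mean return r̄ = 46.50 / 7 = 6.6429%
Σ(r − r̄)² = (-0.8 − 6.6429)² + (5.1 − 6.6429)² + (6.3 − 6.6429)² + … = 95.1971
sample σ = √(95.1971 / 6) = √15.8662 = 3.9832%
Sharpe = (r̄ − rf) / σ = (6.6429 − 1.09) / 3.9832 = 5.5529 / 3.9832 = 1.3941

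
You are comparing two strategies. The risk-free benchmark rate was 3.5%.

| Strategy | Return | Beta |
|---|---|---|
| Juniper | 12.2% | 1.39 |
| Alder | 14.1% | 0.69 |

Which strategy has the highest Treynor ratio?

Alder

Juniper: Treynor = (12.2% − 3.5%) / 1.39 = 6.259
Alder: Treynor = (14.1% − 3.5%) / 0.69 = 15.362
Highest: Alder (15.362).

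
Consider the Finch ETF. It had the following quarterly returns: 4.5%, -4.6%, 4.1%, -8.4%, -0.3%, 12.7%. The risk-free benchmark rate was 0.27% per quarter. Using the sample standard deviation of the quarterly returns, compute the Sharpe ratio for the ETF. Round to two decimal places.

0.14

r̄ = (4.5 − 4.6 + 4.1 − 8.4 − 0.3 + 12.7) / 6 = 1.3333%
Sample σ = √[Σ(r − r̄)² / 5] = √[279.4933 / 5] = √55.8987 = 7.4765%
Sharpe = (r̄ − rf) / σ = (1.3333 − 0.27) / 7.4765 = 1.0633 / 7.4765 = 0.1422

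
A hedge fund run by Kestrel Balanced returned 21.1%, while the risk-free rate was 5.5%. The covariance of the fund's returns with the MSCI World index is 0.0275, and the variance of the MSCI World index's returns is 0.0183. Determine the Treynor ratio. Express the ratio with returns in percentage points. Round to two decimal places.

10.38

β = Cov / Var = 0.0275 / 0.0183 = 1.5027
Treynor = (Rp − Rf) / β = (21.1% − 5.5%) / 1.5027 = 15.60 / 1.5027 = 10.3813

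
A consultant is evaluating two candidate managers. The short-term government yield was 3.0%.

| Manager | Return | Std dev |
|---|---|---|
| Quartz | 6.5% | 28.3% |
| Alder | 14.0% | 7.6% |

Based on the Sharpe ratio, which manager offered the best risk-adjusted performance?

Quartz: Sharpe ratio = (6.5% − 3.0%) / 28.3% = 0.124
Alder: Sharpe ratio = (14.0% − 3.0%) / 7.6% = 1.447
Highest: Alder (1.447).

Alder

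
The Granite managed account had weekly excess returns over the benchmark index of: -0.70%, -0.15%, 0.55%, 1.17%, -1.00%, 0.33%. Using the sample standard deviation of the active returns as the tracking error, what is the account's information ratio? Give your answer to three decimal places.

0.041

Mean return r̄ = 0.200 / 6 = 0.0333%
Sample std dev = √[3.2861 / 5] = 0.8107%
IR = r̄ / tracking error = 0.0333 / 0.8107 = 0.0411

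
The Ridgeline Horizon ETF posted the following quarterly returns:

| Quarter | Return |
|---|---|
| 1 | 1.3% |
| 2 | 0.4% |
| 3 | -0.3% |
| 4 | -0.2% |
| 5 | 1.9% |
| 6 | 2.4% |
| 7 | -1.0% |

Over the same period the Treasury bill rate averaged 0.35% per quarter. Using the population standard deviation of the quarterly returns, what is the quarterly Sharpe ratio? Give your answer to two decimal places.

r̄ = (1.3 + 0.4 − 0.3 − 0.2 + 1.9 + 2.4 − 1) / 7 = 4.50 / 7 = 0.6429%
Population σ = √[Σ(r − r̄)² / 7] = √[9.4571 / 7] = √1.3510 = 1.1623%
Sharpe = (r̄ − rf) / σ = (0.6429 − 0.35) / 1.1623 = 0.2929 / 1.1623 = 0.2520

0.25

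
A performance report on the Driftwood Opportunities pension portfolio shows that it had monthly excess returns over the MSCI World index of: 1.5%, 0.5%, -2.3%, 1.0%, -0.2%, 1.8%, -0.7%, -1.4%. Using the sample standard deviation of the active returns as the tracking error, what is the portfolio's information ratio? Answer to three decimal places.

r̄ = (1.5 + 0.5 − 2.3 + 1 − 0.2 + 1.8 − 0.7 − 1.4) / 8 = 0.20 / 8 = 0.0250%
Σ(r − r̄)² = (1.5 − 0.0250)² + (0.5 − 0.0250)² + … = 14.5150
σ = √[14.5150 / 7] = 1.4400%
IR = r̄ / tracking error = 0.0250 / 1.4400 = 0.0174

0.017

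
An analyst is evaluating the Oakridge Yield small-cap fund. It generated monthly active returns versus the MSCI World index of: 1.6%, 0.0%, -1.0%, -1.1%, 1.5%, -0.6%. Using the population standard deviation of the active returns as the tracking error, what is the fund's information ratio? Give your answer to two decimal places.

μ = (1.6 + 0 − 1 − 1.1 + 1.5 − 0.6) / 6 = 0.40 / 6 = 0.0667%
Population σ = √[Σ(r − μ)² / 6] = √[7.3533 / 6] = √1.2256 = 1.1071%
IR = μ / tracking error = 0.0667 / 1.1071 = 0.0602

0.06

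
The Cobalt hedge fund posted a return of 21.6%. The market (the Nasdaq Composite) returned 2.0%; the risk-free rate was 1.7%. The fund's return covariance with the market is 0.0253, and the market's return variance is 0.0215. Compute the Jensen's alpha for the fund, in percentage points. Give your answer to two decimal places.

β = Cov / Var = 0.0253 / 0.0215 = 1.1767
E[R] = Rf + β(Rm − Rf) = 1.7% + 1.1767 × (2.0% − 1.7%) = 2.0530%
α = Rp − E[R] = 21.6% − 2.0530% = 19.5470

19.55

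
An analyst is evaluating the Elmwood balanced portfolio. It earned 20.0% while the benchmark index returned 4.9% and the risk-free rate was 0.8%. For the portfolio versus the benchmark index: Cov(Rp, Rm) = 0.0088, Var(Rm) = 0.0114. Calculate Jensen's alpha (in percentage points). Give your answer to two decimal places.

β = Cov / Var = 0.0088 / 0.0114 = 0.7719
E[R] = Rf + β(Rm − Rf) = 0.8% + 0.7719 × (4.9% − 0.8%) = 3.9648%
α = Rp − E[R] = 20.0% − 3.9648% = 16.0352

16.04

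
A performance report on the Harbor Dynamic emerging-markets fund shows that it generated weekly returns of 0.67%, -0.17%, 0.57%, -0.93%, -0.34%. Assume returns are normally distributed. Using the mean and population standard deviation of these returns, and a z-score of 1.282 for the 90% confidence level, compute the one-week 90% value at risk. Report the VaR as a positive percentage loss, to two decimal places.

Mean return μ = -0.200 / 5 = -0.0400%
Σ(r − μ)² = (0.67 − (-0.0400))² + (-0.17 − (-0.0400))² + (0.57 − (-0.0400))² + … = 1.7752
σ = √[1.7752 / 5] = 0.5959%
VaR = −(μ − z·σ) = −(-0.0400 − 1.282 × 0.5959) = −(-0.8039) = 0.8039%

0.80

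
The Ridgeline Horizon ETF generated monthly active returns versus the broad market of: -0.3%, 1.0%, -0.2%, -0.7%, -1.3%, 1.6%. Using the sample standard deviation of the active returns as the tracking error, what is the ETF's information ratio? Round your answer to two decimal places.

0.02

Mean return r̄ = 0.10 / 6 = 0.0167%
Σ(r − r̄)² = (-0.3 − 0.0167)² + (1 − 0.0167)² + (-0.2 − 0.0167)² + … = 5.8683
sample σ = √(5.8683 / 5) = √1.1737 = 1.0834%
IR = r̄ / tracking error = 0.0167 / 1.0834 = 0.0154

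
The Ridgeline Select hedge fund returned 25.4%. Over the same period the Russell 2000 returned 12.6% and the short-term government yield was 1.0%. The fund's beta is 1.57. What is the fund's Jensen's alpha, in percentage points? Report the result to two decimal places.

CAPM expected return = Rf + β(Rm − Rf) = 1.0% + 1.57 × (12.6% − 1.0%) = 1 + 1.57 × 11.60 = 19.2120%
Jensen's α = Rp − E[R] = 25.4% − 19.2120% = 6.1880

6.19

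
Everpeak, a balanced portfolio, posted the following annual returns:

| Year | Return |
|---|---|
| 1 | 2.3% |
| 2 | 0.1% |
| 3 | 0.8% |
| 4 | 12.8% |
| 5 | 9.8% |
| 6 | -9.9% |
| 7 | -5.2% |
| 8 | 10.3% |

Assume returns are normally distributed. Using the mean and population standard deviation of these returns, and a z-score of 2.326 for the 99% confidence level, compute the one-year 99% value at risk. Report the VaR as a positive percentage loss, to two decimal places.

r̄ = (2.3 + 0.1 + 0.8 + 12.8 + 9.8 − 9.9 − 5.2 + 10.3) / 8 = 21.00 / 8 = 2.6250%
Population σ = √[Σ(r − r̄)² / 8] = √[441.8350 / 8] = √55.2294 = 7.4316%
VaR = −(r̄ − z·σ) = −(2.6250 − 2.326 × 7.4316) = −(-14.6609) = 14.6609%

14.66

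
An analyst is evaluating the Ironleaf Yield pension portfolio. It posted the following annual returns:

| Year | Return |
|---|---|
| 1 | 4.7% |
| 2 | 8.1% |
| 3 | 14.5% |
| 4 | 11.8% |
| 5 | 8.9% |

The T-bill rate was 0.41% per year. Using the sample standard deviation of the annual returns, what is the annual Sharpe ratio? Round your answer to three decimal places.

2.465

Mean return μ = 48.00 / 5 = 9.6000%
Σ(r − μ)² = 55.6000; sample σ = √(55.6000/4) = 3.7283%
Sharpe = (μ − rf) / σ = (9.6000 − 0.41) / 3.7283 = 9.1900 / 3.7283 = 2.4649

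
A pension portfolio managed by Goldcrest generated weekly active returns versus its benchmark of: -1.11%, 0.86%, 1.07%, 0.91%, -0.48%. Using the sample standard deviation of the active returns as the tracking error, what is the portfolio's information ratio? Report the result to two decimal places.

μ = (-1.11 + 0.86 + 1.07 + 0.91 − 0.48) / 5 = 1.250 / 5 = 0.2500%
Σ(r − μ)² = (-1.11 − 0.2500)² + (0.86 − 0.2500)² + (1.07 − 0.2500)² + … = 3.8626
σ = √[3.8626 / 4] = 0.9827%
IR = μ / tracking error = 0.2500 / 0.9827 = 0.2544

0.25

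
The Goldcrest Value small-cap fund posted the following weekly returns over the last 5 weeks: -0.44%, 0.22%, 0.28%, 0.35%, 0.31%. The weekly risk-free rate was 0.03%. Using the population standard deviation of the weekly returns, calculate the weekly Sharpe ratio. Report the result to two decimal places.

μ = (-0.44 + 0.22 + 0.28 + 0.35 + 0.31) / 5 = 0.720 / 5 = 0.1440%
Population std dev = √[0.4353 / 5] = 0.2951%
Sharpe = (μ − rf) / σ = (0.1440 − 0.03) / 0.2951 = 0.1140 / 0.2951 = 0.3863

0.39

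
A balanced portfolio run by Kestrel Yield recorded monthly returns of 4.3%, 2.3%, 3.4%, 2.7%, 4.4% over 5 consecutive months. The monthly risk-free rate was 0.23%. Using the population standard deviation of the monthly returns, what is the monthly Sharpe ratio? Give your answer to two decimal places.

3.81

μ = (4.3 + 2.3 + 3.4 + 2.7 + 4.4) / 5 = 3.4200%
Σ(r − μ)² = 3.5080; population σ = √(3.5080/5) = 0.8376%
Sharpe = (μ − rf) / σ = (3.4200 − 0.23) / 0.8376 = 3.1900 / 0.8376 = 3.8085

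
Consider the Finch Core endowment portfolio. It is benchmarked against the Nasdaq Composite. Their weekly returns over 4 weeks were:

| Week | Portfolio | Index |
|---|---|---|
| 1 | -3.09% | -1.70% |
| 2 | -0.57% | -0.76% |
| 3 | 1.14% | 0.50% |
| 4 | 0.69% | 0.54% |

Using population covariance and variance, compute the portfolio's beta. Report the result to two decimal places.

1.71

r̄p = -0.4575%,  r̄m = -0.3550%
Cov = Σ(rp − r̄p)(rm − r̄m) / 4 = 1.4948
Var(rm) = Σ(rm − r̄m)² / 4 = 0.8763
β = Cov / Var = 1.4948 / 0.8763 = 1.7058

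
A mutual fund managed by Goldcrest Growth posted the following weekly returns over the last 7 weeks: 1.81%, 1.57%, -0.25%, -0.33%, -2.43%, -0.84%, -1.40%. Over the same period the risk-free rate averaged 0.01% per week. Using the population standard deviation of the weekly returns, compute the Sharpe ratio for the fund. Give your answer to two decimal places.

-0.20

μ = (1.81 + 1.57 − 0.25 − 0.33 − 2.43 − 0.84 − 1.4) / 7 = -1.870 / 7 = -0.2671%
Population std dev = √[13.9833 / 7] = 1.4134%
Sharpe = (μ − rf) / σ = (-0.2671 − 0.01) / 1.4134 = -0.2771 / 1.4134 = -0.1961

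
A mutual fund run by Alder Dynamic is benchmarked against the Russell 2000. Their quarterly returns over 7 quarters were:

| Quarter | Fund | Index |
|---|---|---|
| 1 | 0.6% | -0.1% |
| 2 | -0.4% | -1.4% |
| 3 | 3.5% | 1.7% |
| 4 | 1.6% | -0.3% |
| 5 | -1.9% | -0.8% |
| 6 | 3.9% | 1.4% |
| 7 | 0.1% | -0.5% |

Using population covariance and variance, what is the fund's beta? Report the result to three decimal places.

r̄p = 1.0571%,  r̄m = 0.0000%
Cov = Σ(rp − r̄p)(rm − r̄m) / 7 = 1.8429
Var(rm) = Σ(rm − r̄m)² / 7 = 1.1143
β = Cov / Var = 1.8429 / 1.1143 = 1.6539

1.654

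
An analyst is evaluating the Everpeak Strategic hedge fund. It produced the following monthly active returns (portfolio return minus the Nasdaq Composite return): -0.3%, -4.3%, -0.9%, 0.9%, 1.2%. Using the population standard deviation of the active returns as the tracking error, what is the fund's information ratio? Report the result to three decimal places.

-0.346

r̄ = (-0.3 − 4.3 − 0.9 + 0.9 + 1.2) / 5 = -3.40 / 5 = -0.6800%
Σ(r − r̄)² = 19.3280; population σ = √(19.3280/5) = 1.9661%
IR = r̄ / tracking error = -0.6800 / 1.9661 = -0.3459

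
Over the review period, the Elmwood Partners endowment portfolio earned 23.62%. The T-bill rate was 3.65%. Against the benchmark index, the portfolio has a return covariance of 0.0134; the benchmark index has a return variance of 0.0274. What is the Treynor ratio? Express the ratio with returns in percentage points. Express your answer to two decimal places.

40.83

β = Cov / Var = 0.0134 / 0.0274 = 0.4891
Treynor = (Rp − Rf) / β = (23.62% − 3.65%) / 0.4891 = 19.97 / 0.4891 = 40.8301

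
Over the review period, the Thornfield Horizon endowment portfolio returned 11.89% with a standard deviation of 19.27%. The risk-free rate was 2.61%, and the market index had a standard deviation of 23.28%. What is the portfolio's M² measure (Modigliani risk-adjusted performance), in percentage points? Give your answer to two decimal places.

13.82

Sharpe = (Rp − Rf) / σp = (11.89% − 2.61%) / 19.27% = 0.4816
M² = Rf + Sharpe × σm = 2.61% + 0.4816 × 23.28% = 13.8216%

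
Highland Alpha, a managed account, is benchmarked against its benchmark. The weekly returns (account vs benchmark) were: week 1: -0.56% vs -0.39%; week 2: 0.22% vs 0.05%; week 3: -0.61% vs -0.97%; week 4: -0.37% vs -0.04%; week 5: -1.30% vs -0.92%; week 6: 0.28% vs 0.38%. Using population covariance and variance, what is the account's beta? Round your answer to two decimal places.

0.94

r̄p = -0.3900%,  r̄m = -0.3150%
Cov = Σ(rp − r̄p)(rm − r̄m) / 6 = 0.2335
Var(rm) = Σ(rm − r̄m)² / 6 = 0.2488
β = Cov / Var = 0.2335 / 0.2488 = 0.9385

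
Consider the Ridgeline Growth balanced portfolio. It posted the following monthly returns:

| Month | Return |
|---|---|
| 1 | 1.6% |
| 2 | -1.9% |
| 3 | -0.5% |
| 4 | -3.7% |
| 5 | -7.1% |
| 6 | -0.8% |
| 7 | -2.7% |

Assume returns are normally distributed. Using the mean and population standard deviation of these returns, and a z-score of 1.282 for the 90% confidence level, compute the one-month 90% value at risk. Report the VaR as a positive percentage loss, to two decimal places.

Mean return μ = -15.10 / 7 = -2.1571%
Σ(r − μ)² = (1.6 − (-2.1571))² + (-1.9 − (-2.1571))² + (-0.5 − (-2.1571))² + … = 45.8771
population σ = √(45.8771 / 7) = √6.5539 = 2.5601%
VaR = −(μ − z·σ) = −(-2.1571 − 1.282 × 2.5601) = −(-5.4391) = 5.4391%

5.44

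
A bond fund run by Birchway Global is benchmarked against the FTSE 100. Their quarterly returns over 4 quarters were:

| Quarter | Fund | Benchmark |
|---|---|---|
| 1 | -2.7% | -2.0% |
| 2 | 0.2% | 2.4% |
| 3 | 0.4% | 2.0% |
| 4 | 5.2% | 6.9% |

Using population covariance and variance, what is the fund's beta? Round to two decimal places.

r̄p = 0.7750%,  r̄m = 2.3250%
Cov = Σ(rp − r̄p)(rm − r̄m) / 4 = 8.8381
Var(rm) = Σ(rm − r̄m)² / 4 = 9.9369
β = Cov / Var = 8.8381 / 9.9369 = 0.8894

0.89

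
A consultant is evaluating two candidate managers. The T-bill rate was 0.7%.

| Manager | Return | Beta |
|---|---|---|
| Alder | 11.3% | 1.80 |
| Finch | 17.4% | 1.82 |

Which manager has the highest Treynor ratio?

Alder: Treynor = (11.3% − 0.7%) / 1.80 = 5.889
Finch: Treynor = (17.4% − 0.7%) / 1.82 = 9.176
Highest: Finch (9.176).

Finch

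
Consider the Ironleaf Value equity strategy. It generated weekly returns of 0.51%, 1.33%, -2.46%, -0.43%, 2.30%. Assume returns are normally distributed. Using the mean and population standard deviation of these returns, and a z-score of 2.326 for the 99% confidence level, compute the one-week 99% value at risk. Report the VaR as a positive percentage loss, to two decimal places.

r̄ = (0.51 + 1.33 − 2.46 − 0.43 + 2.3) / 5 = 1.250 / 5 = 0.2500%
Σ(r − r̄)² = (0.51 − 0.2500)² + (1.33 − 0.2500)² + … = 13.2430
σ = √[13.2430 / 5] = 1.6275%
VaR = −(r̄ − z·σ) = −(0.2500 − 2.326 × 1.6275) = −(-3.5356) = 3.5356%

3.54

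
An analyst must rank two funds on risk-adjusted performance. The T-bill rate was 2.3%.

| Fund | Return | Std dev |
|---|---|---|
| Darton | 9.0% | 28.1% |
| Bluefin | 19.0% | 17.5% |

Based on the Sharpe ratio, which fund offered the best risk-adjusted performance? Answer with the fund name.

Bluefin

Darton: Sharpe ratio = (9.0% − 2.3%) / 28.1% = 0.238
Bluefin: Sharpe ratio = (19.0% − 2.3%) / 17.5% = 0.954
Highest: Bluefin (0.954).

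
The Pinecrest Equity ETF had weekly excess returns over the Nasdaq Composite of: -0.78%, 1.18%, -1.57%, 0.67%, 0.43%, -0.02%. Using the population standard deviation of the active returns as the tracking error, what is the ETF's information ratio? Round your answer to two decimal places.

r̄ = (-0.78 + 1.18 − 1.57 + 0.67 + 0.43 − 0.02) / 6 = -0.090 / 6 = -0.0150%
Population σ = √[Σ(r − r̄)² / 6] = √[5.0986 / 6] = √0.8498 = 0.9218%
IR = r̄ / tracking error = -0.0150 / 0.9218 = -0.0163

-0.02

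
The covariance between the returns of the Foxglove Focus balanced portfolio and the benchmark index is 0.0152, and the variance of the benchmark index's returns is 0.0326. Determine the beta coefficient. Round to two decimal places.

β = Cov(Rp, Rm) / Var(Rm) = 0.0152 / 0.0326 = 0.4663

0.47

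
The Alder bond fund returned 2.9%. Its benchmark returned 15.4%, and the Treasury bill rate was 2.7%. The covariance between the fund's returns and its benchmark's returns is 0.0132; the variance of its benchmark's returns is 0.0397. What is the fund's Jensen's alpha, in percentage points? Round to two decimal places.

-4.02

β = Cov / Var = 0.0132 / 0.0397 = 0.3325
E[R] = Rf + β(Rm − Rf) = 2.7% + 0.3325 × (15.4% − 2.7%) = 6.9228%
α = Rp − E[R] = 2.9% − 6.9228% = -4.0228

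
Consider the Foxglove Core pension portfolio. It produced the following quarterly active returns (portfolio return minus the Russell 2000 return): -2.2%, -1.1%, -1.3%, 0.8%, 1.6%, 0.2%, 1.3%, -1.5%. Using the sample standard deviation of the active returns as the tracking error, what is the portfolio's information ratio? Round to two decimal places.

r̄ = (-2.2 − 1.1 − 1.3 + 0.8 + 1.6 + 0.2 + 1.3 − 1.5) / 8 = -0.2750%
Sample std dev = √[14.3150 / 7] = 1.4300%
IR = r̄ / tracking error = -0.2750 / 1.4300 = -0.1923

-0.19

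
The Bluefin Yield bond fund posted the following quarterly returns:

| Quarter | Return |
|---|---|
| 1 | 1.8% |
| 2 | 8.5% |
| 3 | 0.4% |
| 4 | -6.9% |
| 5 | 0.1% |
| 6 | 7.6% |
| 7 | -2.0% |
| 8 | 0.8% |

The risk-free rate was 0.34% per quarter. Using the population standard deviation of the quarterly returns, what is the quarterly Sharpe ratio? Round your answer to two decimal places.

r̄ = (1.8 + 8.5 + 0.4 − 6.9 + 0.1 + 7.6 − 2 + 0.8) / 8 = 1.2875%
Population std dev = √[172.4088 / 8] = 4.6423%
Sharpe = (r̄ − rf) / σ = (1.2875 − 0.34) / 4.6423 = 0.9475 / 4.6423 = 0.2041

0.20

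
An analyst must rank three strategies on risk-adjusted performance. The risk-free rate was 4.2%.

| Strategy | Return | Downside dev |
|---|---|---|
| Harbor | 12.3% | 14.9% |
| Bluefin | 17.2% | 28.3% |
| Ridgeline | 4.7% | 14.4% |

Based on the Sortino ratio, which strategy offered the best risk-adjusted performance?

Harbor

Harbor: Sortino ratio = (12.3% − 4.2%) / 14.9% = 0.544
Bluefin: Sortino ratio = (17.2% − 4.2%) / 28.3% = 0.459
Ridgeline: Sortino ratio = (4.7% − 4.2%) / 14.4% = 0.035
Highest: Harbor (0.544).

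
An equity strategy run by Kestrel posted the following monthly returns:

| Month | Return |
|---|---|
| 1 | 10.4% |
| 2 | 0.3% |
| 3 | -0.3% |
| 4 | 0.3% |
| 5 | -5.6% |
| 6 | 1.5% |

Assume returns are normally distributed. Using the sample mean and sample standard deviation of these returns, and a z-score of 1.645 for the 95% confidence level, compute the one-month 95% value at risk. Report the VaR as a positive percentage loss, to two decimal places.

μ = (10.4 + 0.3 − 0.3 + 0.3 − 5.6 + 1.5) / 6 = 1.1000%
Σ(r − μ)² = (10.4 − 1.1000)² + (0.3 − 1.1000)² + … = 134.7800
σ = √[134.7800 / 5] = 5.1919%
VaR = −(μ − z·σ) = −(1.1000 − 1.645 × 5.1919) = −(-7.4407) = 7.4407%

7.44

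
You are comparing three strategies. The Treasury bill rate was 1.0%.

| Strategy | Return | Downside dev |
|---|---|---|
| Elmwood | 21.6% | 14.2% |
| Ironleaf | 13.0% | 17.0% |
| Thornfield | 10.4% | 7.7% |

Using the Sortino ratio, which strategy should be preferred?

Elmwood

Elmwood: Sortino ratio = (21.6% − 1.0%) / 14.2% = 1.451
Ironleaf: Sortino ratio = (13.0% − 1.0%) / 17.0% = 0.706
Thornfield: Sortino ratio = (10.4% − 1.0%) / 7.7% = 1.221
Highest: Elmwood (1.451).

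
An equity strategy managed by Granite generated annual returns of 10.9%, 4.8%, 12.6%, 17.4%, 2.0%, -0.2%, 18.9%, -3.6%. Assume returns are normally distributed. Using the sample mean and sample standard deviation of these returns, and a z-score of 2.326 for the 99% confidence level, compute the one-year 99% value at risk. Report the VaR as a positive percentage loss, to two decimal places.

r̄ = (10.9 + 4.8 + 12.6 + 17.4 + 2 − 0.2 + 18.9 − 3.6) / 8 = 62.80 / 8 = 7.8500%
Σ(r − r̄)² = (10.9 − 7.8500)² + (4.8 − 7.8500)² + (12.6 − 7.8500)² + … = 484.6000
sample σ = √(484.6000 / 7) = √69.2286 = 8.3204%
VaR = −(r̄ − z·σ) = −(7.8500 − 2.326 × 8.3204) = −(-11.5033) = 11.5033%

11.50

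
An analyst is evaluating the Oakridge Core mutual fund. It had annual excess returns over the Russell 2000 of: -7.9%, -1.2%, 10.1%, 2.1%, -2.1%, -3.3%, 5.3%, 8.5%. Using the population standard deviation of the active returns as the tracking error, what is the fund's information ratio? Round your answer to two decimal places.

0.25

r̄ = (-7.9 − 1.2 + 10.1 + 2.1 − 2.1 − 3.3 + 5.3 + 8.5) / 8 = 11.50 / 8 = 1.4375%
Population σ = √[Σ(r − r̄)² / 8] = √[269.3788 / 8] = √33.6724 = 5.8028%
IR = r̄ / tracking error = 1.4375 / 5.8028 = 0.2477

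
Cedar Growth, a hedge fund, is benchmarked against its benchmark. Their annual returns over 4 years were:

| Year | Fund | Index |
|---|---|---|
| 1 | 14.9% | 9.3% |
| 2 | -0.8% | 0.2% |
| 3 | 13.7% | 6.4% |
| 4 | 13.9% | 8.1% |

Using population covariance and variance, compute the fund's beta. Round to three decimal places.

r̄p = 10.4250%,  r̄m = 6.0000%
Cov = Σ(rp − r̄p)(rm − r̄m) / 4 = 22.1200
Var(rm) = Σ(rm − r̄m)² / 4 = 12.2750
β = Cov / Var = 22.1200 / 12.2750 = 1.8020

1.802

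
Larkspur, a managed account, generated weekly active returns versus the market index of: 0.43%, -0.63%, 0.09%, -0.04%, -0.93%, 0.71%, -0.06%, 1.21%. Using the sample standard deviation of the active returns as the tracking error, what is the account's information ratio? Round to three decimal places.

Mean return μ = 0.780 / 8 = 0.0975%
Sample std dev = √[3.3522 / 7] = 0.6920%
IR = μ / tracking error = 0.0975 / 0.6920 = 0.1409

0.141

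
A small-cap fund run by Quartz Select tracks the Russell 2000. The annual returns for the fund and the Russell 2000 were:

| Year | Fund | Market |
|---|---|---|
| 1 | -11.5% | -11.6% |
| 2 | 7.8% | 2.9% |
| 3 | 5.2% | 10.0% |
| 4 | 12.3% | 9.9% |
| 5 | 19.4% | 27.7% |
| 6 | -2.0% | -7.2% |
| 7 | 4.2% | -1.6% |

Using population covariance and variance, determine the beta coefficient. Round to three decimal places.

0.699

r̄p = 5.0571%,  r̄m = 4.3000%
Cov = Σ(rp − r̄p)(rm − r̄m) / 7 = 103.2329
Var(rm) = Σ(rm − r̄m)² / 7 = 147.6057
β = Cov / Var = 103.2329 / 147.6057 = 0.6994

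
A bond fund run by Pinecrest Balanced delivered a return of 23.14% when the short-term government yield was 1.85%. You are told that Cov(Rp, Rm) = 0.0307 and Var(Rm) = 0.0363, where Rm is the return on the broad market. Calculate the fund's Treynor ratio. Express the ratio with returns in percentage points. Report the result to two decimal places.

β = Cov / Var = 0.0307 / 0.0363 = 0.8457
Treynor = (Rp − Rf) / β = (23.14% − 1.85%) / 0.8457 = 21.29 / 0.8457 = 25.1744

25.17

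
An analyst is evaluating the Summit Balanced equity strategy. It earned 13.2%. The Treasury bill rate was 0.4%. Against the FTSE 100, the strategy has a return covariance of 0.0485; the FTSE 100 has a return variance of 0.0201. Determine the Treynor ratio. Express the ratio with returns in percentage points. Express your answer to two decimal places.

5.30

β = Cov / Var = 0.0485 / 0.0201 = 2.4129
Treynor = (Rp − Rf) / β = (13.2% − 0.4%) / 2.4129 = 12.80 / 2.4129 = 5.3048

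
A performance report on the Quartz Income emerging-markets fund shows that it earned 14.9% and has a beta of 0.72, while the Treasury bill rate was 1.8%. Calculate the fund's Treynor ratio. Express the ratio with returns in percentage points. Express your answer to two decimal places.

Treynor = (Rp − Rf) / β = (14.9% − 1.8%) / 0.72 = 13.10 / 0.72 = 18.1944

18.19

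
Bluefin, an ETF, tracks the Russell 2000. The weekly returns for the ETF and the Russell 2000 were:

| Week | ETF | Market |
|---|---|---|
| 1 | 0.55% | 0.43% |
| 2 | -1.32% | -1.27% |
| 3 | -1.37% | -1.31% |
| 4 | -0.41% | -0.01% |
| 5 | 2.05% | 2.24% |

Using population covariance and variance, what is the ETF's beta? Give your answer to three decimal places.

r̄p = -0.1000%,  r̄m = 0.0160%
Cov = Σ(rp − r̄p)(rm − r̄m) / 5 = 1.6623
Var(rm) = Σ(rm − r̄m)² / 5 = 1.7061
β = Cov / Var = 1.6623 / 1.7061 = 0.9743

0.974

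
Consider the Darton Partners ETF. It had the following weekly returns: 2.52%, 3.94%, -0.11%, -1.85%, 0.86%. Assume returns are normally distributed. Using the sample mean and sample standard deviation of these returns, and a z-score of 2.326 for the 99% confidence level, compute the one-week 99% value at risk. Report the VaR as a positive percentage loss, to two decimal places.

Mean return μ = 5.360 / 5 = 1.0720%
Σ(r − μ)² = 20.3023; sample σ = √(20.3023/4) = 2.2529%
VaR = −(μ − z·σ) = −(1.0720 − 2.326 × 2.2529) = −(-4.1682) = 4.1682%

4.17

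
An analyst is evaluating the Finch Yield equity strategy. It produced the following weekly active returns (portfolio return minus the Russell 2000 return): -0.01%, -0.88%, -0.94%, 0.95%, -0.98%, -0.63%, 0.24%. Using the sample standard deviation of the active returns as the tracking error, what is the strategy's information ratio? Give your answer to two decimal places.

-0.44

Mean return r̄ = -2.250 / 7 = -0.3214%
Σ(r − r̄)² = (-0.01 − (-0.3214))² + (-0.88 − (-0.3214))² + … = 3.2523
σ = √[3.2523 / 6] = 0.7362%
IR = r̄ / tracking error = -0.3214 / 0.7362 = -0.4366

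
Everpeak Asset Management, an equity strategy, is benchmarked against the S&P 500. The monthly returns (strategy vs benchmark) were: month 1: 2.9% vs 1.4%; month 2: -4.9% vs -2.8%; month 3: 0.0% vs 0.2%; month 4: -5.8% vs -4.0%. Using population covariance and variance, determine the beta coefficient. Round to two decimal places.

1.62

r̄p = -1.9500%,  r̄m = -1.3000%
Cov = Σ(rp − r̄p)(rm − r̄m) / 4 = 7.7100
Var(rm) = Σ(rm − r̄m)² / 4 = 4.7700
β = Cov / Var = 7.7100 / 4.7700 = 1.6164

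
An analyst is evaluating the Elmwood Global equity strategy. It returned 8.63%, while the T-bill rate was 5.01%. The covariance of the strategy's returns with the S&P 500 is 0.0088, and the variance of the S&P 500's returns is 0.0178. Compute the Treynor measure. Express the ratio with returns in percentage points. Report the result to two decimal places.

7.32

β = Cov / Var = 0.0088 / 0.0178 = 0.4944
Treynor = (Rp − Rf) / β = (8.63% − 5.01%) / 0.4944 = 3.62 / 0.4944 = 7.3220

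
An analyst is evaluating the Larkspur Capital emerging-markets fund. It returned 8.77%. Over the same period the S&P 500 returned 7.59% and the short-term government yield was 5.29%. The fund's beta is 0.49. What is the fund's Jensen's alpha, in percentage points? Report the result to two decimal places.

2.35

CAPM expected return = Rf + β(Rm − Rf) = 5.29% + 0.49 × (7.59% − 5.29%) = 5.29 + 0.49 × 2.30 = 6.4170%
Jensen's α = Rp − E[R] = 8.77% − 6.4170% = 2.3530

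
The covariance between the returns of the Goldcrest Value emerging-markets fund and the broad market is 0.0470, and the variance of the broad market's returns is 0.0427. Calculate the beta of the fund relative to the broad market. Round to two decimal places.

1.10

β = Cov(Rp, Rm) / Var(Rm) = 0.0470 / 0.0427 = 1.1007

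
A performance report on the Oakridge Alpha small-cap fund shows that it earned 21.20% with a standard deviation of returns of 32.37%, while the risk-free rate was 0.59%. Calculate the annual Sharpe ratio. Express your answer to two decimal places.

Sharpe = (Rp − Rf) / σp = (21.20% − 0.59%) / 32.37% = 20.61% / 32.37% = 0.6367

0.64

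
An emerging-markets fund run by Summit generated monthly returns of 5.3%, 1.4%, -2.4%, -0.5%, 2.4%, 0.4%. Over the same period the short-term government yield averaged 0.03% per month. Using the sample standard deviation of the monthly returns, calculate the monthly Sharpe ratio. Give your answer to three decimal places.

0.406

μ = (5.3 + 1.4 − 2.4 − 0.5 + 2.4 + 0.4) / 6 = 6.60 / 6 = 1.1000%
Σ(r − μ)² = 34.7200; sample σ = √(34.7200/5) = 2.6351%
Sharpe = (μ − rf) / σ = (1.1000 − 0.03) / 2.6351 = 1.0700 / 2.6351 = 0.4061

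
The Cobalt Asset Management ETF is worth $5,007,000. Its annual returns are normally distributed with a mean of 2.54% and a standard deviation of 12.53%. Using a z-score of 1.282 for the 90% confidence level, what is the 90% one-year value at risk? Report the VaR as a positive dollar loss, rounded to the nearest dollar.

Return at the 90% tail: μ − z·σ = 2.54% − 1.282 × 12.53% = 2.54 − 16.06346 = -13.52346%
VaR = −(-13.52346%) × $5,007,000 = 13.52346% × $5,007,000 = $677,120

$677,120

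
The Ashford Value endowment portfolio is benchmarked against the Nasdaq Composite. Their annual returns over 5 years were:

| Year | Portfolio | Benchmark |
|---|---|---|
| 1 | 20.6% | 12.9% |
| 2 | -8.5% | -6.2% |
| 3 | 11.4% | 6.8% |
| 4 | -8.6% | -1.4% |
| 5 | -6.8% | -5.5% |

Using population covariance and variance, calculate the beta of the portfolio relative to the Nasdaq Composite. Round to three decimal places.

1.583

r̄p = 1.6200%,  r̄m = 1.3200%
Cov = Σ(rp − r̄p)(rm − r̄m) / 5 = 86.9416
Var(rm) = Σ(rm − r̄m)² / 5 = 54.9176
β = Cov / Var = 86.9416 / 54.9176 = 1.5831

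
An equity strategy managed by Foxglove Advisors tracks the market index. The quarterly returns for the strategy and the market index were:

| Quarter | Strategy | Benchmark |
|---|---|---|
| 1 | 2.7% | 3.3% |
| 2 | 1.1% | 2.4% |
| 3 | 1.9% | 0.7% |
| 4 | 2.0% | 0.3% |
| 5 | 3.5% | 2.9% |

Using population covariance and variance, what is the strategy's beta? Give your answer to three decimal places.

r̄p = 2.2400%,  r̄m = 1.9200%
Cov = Σ(rp − r̄p)(rm − r̄m) / 5 = 0.4252
Var(rm) = Σ(rm − r̄m)² / 5 = 1.4416
β = Cov / Var = 0.4252 / 1.4416 = 0.2950

0.295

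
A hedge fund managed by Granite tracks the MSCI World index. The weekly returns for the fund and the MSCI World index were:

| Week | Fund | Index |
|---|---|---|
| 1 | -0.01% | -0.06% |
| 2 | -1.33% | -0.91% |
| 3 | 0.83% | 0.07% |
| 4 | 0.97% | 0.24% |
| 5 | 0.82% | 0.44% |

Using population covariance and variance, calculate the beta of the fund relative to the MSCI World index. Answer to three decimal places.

r̄p = 0.2560%,  r̄m = -0.0440%
Cov = Σ(rp − r̄p)(rm − r̄m) / 5 = 0.3838
Var(rm) = Σ(rm − r̄m)² / 5 = 0.2156
β = Cov / Var = 0.3838 / 0.2156 = 1.7801

1.780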